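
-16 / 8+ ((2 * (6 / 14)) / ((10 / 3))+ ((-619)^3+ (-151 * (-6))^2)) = -236355824.74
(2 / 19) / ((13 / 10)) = 0.08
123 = 123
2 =2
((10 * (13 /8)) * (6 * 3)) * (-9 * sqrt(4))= -5265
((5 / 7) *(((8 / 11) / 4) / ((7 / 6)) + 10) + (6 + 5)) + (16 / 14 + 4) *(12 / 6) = 15383 / 539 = 28.54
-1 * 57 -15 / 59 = -3378 / 59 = -57.25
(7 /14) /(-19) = -1 /38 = -0.03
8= 8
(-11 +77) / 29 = 66 / 29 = 2.28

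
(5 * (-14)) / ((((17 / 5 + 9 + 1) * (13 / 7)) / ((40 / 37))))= -98000 / 32227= -3.04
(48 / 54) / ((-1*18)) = -4 / 81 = -0.05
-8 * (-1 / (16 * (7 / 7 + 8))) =1 / 18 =0.06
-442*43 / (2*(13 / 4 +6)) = -38012 / 37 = -1027.35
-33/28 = -1.18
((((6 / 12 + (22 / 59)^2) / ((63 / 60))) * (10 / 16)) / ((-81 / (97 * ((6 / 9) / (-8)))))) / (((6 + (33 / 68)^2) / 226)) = 234887105350 / 170725411773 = 1.38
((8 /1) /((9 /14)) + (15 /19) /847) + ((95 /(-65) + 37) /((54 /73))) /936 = 22023899321 /1762376616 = 12.50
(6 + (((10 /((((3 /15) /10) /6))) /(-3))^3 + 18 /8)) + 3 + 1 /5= -19999999771 /20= -999999988.55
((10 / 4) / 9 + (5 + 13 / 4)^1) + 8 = 595 / 36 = 16.53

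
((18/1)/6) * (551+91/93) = 51334/31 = 1655.94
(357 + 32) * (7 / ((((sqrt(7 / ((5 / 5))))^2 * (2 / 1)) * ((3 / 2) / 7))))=2723 / 3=907.67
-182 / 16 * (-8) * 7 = 637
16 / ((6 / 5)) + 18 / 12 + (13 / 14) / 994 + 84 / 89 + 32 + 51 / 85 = 48.38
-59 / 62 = -0.95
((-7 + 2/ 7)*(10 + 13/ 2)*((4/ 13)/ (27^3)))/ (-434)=517/ 129560067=0.00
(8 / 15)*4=32 / 15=2.13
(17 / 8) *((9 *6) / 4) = 28.69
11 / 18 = 0.61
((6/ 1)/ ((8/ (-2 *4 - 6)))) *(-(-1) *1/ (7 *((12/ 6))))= -3/ 4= -0.75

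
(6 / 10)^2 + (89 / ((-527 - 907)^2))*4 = 0.36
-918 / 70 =-459 / 35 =-13.11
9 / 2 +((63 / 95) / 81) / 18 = 34631 / 7695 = 4.50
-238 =-238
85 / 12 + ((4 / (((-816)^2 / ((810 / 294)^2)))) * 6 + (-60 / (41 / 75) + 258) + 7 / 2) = 158.83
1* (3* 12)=36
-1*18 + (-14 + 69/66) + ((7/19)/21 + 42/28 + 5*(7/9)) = -48056/1881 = -25.55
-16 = -16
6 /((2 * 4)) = 3 /4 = 0.75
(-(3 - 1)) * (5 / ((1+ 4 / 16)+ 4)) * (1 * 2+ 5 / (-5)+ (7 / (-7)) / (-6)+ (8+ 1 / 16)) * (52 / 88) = -28795 / 2772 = -10.39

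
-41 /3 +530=1549 /3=516.33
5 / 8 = 0.62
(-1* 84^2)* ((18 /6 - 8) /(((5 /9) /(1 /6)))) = 10584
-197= -197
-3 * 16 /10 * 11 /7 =-264 /35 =-7.54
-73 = -73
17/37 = 0.46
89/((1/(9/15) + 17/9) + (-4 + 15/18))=228.86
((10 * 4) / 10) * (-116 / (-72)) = 58 / 9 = 6.44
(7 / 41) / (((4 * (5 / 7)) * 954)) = 49 / 782280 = 0.00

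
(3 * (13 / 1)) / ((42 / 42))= 39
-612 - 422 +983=-51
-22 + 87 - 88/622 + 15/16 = 327401/4976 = 65.80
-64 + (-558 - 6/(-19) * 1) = -11812/19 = -621.68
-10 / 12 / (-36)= 5 / 216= 0.02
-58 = -58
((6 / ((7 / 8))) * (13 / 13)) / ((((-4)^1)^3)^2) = 3 / 1792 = 0.00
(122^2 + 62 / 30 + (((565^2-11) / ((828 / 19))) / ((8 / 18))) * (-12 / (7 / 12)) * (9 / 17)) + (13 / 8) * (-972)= -1949358313 / 11730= -166185.70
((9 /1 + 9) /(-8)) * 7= -63 /4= -15.75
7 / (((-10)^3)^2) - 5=-4999993 / 1000000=-5.00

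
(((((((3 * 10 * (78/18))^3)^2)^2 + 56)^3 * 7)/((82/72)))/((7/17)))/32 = 241858929820967889899155722692263066705966660140086870859917761368000003358656/41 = 5898998288316289997540383000000000000000000000000000000000000000000000000000.00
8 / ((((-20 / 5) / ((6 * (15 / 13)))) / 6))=-1080 / 13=-83.08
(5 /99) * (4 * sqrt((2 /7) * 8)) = 80 * sqrt(7) /693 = 0.31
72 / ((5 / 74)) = 5328 / 5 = 1065.60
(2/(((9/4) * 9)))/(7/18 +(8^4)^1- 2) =16/663291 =0.00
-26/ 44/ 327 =-13/ 7194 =-0.00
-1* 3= -3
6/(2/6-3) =-9/4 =-2.25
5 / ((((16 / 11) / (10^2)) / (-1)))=-1375 / 4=-343.75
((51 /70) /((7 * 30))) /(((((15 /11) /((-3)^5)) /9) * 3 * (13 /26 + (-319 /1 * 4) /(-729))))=-1948617 /2364250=-0.82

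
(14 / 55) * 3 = 42 / 55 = 0.76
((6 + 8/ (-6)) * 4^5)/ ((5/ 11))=157696/ 15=10513.07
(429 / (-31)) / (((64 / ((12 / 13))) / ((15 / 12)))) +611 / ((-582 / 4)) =-2568493 / 577344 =-4.45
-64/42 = -32/21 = -1.52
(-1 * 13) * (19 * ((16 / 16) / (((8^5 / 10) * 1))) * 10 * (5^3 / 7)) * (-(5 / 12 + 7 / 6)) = 21.31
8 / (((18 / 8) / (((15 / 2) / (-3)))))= -80 / 9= -8.89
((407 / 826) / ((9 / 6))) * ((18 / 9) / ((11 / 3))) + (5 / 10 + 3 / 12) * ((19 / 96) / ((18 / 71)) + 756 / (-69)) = -163107769 / 21885696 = -7.45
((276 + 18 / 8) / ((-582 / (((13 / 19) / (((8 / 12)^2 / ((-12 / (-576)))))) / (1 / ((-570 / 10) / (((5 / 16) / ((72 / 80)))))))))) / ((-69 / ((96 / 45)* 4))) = -86814 / 278875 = -0.31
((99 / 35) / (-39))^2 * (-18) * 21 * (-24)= 1411344 / 29575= 47.72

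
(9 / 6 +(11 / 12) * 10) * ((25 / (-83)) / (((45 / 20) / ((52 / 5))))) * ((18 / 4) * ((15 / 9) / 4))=-20800 / 747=-27.84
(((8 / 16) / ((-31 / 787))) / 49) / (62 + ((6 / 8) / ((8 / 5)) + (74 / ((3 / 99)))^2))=-0.00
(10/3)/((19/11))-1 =53/57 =0.93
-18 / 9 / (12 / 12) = -2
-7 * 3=-21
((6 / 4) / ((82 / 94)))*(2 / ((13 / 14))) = 1974 / 533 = 3.70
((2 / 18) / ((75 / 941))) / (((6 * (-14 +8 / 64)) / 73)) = -274772 / 224775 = -1.22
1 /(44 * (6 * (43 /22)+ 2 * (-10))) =-1 /364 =-0.00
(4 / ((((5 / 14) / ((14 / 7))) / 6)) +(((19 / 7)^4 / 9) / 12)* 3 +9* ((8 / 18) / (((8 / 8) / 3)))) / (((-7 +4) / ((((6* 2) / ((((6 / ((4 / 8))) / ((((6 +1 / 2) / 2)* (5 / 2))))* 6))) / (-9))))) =7.42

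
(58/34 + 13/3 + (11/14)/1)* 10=68.25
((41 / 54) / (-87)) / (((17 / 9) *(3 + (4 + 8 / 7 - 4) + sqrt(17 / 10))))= -1435 / 1159281 + 2009 *sqrt(170) / 67238298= -0.00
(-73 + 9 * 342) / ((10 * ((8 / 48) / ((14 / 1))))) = 25242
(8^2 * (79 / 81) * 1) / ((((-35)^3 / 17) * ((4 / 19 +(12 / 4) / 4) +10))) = -384256 / 170170875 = -0.00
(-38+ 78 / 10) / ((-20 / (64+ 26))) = 135.90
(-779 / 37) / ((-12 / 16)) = 3116 / 111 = 28.07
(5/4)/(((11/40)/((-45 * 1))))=-204.55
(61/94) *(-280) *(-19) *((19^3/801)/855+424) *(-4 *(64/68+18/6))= -132922164924976/5759991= -23076800.80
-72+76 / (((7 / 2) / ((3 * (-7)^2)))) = 3120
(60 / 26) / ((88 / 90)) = 675 / 286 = 2.36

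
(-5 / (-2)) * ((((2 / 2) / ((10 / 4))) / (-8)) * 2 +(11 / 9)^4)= 139849 / 26244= 5.33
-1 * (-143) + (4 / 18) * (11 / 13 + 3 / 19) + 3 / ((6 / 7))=652331 / 4446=146.72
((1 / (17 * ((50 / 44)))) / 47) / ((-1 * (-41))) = 22 / 818975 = 0.00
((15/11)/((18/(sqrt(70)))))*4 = 10*sqrt(70)/33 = 2.54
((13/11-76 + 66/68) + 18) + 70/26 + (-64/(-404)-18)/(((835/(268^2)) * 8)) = -100454788607/410036770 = -244.99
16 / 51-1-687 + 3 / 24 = -280525 / 408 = -687.56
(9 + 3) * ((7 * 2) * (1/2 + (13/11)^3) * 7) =3366300/1331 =2529.15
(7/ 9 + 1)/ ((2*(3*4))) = 2/ 27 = 0.07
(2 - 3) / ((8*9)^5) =-1 / 1934917632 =-0.00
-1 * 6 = -6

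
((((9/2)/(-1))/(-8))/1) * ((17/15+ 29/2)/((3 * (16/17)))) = 7973/2560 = 3.11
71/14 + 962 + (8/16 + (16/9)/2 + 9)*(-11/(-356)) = 43393355/44856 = 967.39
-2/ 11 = -0.18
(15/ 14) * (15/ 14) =225/ 196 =1.15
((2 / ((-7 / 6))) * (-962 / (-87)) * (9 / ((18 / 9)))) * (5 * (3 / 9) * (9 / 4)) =-319.88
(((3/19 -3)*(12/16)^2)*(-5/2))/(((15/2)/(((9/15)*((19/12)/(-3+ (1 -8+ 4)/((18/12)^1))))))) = -81/800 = -0.10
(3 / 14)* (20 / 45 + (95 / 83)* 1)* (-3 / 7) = -1187 / 8134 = -0.15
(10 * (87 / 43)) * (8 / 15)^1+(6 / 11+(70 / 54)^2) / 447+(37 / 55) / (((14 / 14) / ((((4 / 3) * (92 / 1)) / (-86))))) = 7580369527 / 770665995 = 9.84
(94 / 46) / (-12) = -0.17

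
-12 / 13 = -0.92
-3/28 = -0.11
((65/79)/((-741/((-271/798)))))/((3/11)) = 14905/10780182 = 0.00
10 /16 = 0.62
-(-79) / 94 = 79 / 94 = 0.84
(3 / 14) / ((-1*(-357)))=0.00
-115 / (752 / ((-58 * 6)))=53.22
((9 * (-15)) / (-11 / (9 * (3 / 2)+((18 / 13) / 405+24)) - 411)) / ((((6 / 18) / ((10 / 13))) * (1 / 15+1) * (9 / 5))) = 22438125 / 56875832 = 0.39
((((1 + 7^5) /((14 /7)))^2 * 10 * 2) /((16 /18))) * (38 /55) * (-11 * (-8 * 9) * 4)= 3478249133568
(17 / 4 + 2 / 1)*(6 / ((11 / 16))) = 600 / 11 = 54.55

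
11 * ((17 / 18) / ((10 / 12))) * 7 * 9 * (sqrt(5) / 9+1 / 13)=3927 / 65+1309 * sqrt(5) / 15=255.55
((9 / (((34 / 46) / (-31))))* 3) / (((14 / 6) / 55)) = -3176415 / 119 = -26692.56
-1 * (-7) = 7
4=4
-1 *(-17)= 17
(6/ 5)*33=198/ 5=39.60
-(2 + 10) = -12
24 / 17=1.41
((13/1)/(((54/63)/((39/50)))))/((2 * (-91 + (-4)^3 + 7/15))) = -3549/92720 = -0.04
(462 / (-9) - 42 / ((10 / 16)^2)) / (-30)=5.30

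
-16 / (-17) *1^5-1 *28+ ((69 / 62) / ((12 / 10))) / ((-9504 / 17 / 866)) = -285444835 / 10017216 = -28.50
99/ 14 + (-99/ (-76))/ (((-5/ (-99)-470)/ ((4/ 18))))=43752951/ 6187825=7.07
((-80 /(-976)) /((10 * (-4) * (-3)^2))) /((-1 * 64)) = 1 /281088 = 0.00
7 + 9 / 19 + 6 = 256 / 19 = 13.47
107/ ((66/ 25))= 2675/ 66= 40.53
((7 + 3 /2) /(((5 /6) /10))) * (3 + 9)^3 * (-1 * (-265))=46707840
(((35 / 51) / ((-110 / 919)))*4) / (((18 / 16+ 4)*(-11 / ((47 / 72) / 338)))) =302351 / 384829731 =0.00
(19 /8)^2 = 361 /64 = 5.64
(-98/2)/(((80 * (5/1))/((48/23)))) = -0.26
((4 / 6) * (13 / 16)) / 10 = 13 / 240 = 0.05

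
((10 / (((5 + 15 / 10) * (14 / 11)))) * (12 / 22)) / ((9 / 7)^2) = 140 / 351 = 0.40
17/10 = 1.70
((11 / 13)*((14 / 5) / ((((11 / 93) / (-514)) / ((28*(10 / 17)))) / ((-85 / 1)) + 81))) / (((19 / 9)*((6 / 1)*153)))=343537040 / 22761715859389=0.00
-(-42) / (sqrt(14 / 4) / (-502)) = -3012 * sqrt(14) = -11269.87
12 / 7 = 1.71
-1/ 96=-0.01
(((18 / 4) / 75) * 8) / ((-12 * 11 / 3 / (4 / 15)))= -4 / 1375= -0.00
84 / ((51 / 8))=224 / 17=13.18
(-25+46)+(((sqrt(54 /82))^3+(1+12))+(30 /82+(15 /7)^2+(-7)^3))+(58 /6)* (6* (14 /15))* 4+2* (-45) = -5349233 /30135+81* sqrt(123) /1681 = -176.97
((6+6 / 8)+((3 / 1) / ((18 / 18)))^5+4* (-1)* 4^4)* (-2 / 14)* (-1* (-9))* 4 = 27873 / 7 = 3981.86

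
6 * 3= 18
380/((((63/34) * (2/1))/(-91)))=-83980/9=-9331.11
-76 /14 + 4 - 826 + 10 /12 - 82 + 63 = -35515 /42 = -845.60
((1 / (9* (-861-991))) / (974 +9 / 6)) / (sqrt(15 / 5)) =-0.00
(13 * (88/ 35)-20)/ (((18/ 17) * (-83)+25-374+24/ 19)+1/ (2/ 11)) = -95608/ 3241665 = -0.03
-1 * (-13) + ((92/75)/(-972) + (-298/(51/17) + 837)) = 13680877/18225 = 750.67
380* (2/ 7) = 760/ 7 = 108.57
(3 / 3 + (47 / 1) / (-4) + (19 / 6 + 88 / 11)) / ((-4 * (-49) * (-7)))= -5 / 16464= -0.00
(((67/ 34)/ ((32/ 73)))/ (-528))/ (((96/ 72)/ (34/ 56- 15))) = 1971073/ 21446656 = 0.09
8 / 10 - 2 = -6 / 5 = -1.20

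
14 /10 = 7 /5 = 1.40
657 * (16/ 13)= 10512/ 13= 808.62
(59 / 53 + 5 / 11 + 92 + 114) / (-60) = -30253 / 8745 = -3.46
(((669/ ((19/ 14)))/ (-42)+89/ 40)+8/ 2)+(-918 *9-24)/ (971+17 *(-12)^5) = -17709708337/ 3214171480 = -5.51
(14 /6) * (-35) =-245 /3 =-81.67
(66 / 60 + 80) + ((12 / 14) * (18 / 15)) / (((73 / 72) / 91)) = 25319 / 146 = 173.42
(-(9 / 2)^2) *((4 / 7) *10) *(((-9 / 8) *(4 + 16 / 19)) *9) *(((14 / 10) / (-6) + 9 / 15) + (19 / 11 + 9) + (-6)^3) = -3401303319 / 2926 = -1162441.33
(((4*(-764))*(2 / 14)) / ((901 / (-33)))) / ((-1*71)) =-100848 / 447797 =-0.23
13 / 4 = 3.25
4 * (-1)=-4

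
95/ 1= 95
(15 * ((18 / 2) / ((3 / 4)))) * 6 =1080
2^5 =32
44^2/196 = 484/49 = 9.88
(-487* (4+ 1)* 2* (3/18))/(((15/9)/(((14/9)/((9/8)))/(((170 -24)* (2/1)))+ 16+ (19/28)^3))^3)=-4627122251692251910238443811053/6074959938469249882521600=-761671.24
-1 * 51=-51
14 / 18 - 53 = -470 / 9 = -52.22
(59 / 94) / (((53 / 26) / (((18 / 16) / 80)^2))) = 62127 / 1020313600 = 0.00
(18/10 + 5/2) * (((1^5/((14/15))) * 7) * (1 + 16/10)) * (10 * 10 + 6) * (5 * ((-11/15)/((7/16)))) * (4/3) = -99320.99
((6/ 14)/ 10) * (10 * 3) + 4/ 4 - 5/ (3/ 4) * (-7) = 1028/ 21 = 48.95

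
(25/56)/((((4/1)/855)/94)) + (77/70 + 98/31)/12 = 8970.22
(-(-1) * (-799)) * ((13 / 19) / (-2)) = 10387 / 38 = 273.34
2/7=0.29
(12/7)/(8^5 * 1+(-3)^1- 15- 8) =2/38199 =0.00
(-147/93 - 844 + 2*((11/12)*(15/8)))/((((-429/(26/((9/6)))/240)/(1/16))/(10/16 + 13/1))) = 20695285/2976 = 6954.06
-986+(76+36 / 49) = -44554 / 49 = -909.27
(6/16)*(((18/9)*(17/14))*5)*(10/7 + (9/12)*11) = 69105/1568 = 44.07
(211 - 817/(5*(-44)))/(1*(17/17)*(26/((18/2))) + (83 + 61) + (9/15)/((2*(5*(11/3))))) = 2125665/1454362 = 1.46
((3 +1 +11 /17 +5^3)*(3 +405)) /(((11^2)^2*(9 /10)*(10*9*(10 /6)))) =17632 /658845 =0.03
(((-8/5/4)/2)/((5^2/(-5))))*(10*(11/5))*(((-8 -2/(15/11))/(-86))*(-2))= -3124/16125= -0.19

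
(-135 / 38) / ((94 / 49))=-1.85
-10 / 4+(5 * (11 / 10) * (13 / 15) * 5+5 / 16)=1039 / 48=21.65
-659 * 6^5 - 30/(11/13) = -56368614/11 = -5124419.45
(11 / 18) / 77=1 / 126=0.01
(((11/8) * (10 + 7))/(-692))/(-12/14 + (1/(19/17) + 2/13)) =-323323/1832416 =-0.18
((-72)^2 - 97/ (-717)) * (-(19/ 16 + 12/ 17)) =-1914267875/ 195024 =-9815.55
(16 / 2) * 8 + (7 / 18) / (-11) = 12665 / 198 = 63.96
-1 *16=-16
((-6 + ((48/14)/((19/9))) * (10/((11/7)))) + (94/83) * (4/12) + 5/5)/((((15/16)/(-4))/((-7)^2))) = -932273216/780615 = -1194.28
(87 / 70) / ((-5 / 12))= -522 / 175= -2.98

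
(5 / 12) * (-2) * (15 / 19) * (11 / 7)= -275 / 266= -1.03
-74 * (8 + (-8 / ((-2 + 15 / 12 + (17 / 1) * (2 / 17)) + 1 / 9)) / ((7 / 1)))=-529.87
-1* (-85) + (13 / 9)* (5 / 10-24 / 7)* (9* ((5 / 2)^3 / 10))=5715 / 224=25.51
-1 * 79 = -79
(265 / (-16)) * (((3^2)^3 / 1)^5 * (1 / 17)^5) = -54561150005081985 / 22717712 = -2401700928.56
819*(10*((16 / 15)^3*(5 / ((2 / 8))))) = 2981888 / 15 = 198792.53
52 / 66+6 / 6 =1.79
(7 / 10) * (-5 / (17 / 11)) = -77 / 34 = -2.26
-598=-598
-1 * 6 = -6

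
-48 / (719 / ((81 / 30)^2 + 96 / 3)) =-47148 / 17975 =-2.62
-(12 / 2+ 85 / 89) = -619 / 89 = -6.96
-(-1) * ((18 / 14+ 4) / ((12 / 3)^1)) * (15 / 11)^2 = 8325 / 3388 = 2.46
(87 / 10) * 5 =87 / 2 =43.50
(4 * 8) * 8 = 256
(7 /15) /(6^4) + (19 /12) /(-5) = -6149 /19440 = -0.32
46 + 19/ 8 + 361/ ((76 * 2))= 203/ 4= 50.75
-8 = -8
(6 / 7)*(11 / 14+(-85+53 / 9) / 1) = -9869 / 147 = -67.14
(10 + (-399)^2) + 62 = 159273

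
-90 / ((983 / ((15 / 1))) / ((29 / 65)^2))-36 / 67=-9023310 / 11130509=-0.81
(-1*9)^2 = 81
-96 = -96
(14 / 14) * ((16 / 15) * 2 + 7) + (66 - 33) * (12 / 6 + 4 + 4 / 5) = 3503 / 15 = 233.53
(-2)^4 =16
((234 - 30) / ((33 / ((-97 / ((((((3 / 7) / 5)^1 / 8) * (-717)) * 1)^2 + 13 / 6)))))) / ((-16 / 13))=1260495600 / 158290033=7.96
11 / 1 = 11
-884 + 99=-785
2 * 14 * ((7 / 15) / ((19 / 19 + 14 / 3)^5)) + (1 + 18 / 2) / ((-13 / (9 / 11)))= -636665382 / 1015197755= -0.63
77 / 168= 0.46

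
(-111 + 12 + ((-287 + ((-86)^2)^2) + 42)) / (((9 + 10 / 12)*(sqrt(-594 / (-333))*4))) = 1041260.07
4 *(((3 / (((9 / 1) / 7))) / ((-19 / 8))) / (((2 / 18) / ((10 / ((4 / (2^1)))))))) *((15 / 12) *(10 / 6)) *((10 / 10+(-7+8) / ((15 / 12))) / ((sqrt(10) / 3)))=-3780 *sqrt(10) / 19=-629.13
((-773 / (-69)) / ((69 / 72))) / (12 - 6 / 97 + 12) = 299924 / 614169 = 0.49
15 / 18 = 5 / 6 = 0.83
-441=-441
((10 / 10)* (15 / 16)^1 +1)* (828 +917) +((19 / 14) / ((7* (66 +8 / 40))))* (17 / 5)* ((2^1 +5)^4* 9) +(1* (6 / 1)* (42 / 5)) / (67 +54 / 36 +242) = 6570817781 / 1827120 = 3596.27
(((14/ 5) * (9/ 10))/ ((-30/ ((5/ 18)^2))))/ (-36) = 7/ 38880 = 0.00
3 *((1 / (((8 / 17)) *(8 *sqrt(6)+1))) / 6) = -17 / 6128+17 *sqrt(6) / 766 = 0.05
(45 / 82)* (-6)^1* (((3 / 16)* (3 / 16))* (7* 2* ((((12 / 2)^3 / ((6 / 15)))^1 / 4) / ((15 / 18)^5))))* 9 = -100442349 / 20500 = -4899.63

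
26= 26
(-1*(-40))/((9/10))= 400/9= 44.44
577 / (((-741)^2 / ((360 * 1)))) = 23080 / 61009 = 0.38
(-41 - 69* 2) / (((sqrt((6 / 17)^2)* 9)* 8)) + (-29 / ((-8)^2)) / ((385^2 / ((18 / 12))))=-3608391749 / 512265600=-7.04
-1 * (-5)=5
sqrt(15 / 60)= 1 / 2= 0.50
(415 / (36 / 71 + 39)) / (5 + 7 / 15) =29465 / 15334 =1.92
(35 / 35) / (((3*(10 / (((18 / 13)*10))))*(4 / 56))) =84 / 13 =6.46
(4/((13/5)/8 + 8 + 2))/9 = 160/3717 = 0.04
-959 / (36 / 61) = -58499 / 36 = -1624.97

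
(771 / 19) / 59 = 771 / 1121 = 0.69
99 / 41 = 2.41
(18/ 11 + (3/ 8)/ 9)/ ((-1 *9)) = -0.19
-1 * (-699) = 699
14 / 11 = 1.27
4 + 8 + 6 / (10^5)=600003 / 50000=12.00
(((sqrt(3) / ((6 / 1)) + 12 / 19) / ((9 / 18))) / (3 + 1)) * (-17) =-102 / 19 - 17 * sqrt(3) / 12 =-7.82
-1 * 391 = -391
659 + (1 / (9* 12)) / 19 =1352269 / 2052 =659.00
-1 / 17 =-0.06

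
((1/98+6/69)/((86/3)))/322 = 657/62417768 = 0.00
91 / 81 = 1.12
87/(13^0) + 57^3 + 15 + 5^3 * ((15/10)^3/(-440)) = 130447005/704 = 185294.04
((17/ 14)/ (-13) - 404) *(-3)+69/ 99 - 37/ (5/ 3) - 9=35488769/ 30030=1181.78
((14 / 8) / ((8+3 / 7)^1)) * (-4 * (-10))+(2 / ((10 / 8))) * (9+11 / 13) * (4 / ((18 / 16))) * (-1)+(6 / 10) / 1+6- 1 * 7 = -1660468 / 34515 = -48.11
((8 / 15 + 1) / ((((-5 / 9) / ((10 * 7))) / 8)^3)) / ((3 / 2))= -5234761728 / 5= -1046952345.60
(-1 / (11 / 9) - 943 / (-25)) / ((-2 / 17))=-86258 / 275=-313.67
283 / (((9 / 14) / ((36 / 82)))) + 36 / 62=246382 / 1271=193.85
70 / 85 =14 / 17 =0.82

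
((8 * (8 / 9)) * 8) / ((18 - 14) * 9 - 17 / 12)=2048 / 1245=1.64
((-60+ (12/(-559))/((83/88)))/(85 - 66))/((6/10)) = -4641460/881543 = -5.27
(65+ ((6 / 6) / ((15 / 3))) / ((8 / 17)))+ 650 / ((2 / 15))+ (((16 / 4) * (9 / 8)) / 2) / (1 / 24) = 199777 / 40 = 4994.42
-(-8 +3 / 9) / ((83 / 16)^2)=5888 / 20667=0.28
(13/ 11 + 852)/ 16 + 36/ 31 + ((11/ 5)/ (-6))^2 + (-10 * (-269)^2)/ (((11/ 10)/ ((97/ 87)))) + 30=-26107730748449/ 35600400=-733354.98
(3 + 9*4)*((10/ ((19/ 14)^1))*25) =136500/ 19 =7184.21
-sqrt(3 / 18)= -sqrt(6) / 6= -0.41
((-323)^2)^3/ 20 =1135573198803289/ 20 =56778659940164.45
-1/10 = -0.10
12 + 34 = 46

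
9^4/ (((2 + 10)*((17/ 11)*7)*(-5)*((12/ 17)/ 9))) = -72171/ 560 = -128.88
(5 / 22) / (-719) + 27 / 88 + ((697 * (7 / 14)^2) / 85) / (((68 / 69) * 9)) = 1577147 / 2933520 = 0.54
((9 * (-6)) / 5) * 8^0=-54 / 5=-10.80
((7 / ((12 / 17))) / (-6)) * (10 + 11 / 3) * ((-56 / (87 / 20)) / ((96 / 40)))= 853825 / 7047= 121.16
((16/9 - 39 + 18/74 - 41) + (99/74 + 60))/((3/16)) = -88664/999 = -88.75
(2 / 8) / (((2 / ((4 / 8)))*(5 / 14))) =7 / 40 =0.18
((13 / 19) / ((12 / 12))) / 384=13 / 7296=0.00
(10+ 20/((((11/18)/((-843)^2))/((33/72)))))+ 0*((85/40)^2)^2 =10659745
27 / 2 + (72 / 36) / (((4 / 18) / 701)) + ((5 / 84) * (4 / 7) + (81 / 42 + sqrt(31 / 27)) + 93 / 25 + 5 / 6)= sqrt(93) / 9 + 15506089 / 2450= 6330.09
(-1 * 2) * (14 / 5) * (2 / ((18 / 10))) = -56 / 9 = -6.22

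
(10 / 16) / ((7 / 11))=55 / 56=0.98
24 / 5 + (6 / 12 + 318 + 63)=3863 / 10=386.30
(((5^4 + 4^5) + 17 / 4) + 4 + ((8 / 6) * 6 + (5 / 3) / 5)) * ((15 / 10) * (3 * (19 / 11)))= 103569 / 8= 12946.12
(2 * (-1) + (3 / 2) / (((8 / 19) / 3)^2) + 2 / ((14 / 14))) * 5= 48735 / 128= 380.74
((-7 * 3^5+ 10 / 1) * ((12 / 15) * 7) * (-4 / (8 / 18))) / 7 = 60876 / 5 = 12175.20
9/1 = 9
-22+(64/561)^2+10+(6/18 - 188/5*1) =-77505793/1573605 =-49.25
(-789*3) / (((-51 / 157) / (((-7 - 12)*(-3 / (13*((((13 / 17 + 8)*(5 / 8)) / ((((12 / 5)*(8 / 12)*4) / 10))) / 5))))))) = 18663.45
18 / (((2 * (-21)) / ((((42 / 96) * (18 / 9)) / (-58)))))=3 / 464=0.01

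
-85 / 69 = -1.23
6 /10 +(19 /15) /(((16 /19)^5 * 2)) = 2.10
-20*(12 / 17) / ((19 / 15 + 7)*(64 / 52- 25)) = 3900 / 54281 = 0.07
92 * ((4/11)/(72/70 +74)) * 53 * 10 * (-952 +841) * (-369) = 139801258800/14443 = 9679516.64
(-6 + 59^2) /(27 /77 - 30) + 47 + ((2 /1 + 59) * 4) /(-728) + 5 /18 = -43790569 /623259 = -70.26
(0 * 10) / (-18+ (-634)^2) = 0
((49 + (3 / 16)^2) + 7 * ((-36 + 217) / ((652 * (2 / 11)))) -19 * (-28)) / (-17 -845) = -24691419 / 35969536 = -0.69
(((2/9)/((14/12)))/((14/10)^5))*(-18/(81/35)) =-125000/453789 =-0.28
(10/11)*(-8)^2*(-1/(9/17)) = -10880/99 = -109.90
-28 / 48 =-7 / 12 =-0.58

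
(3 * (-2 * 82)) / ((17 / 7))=-3444 / 17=-202.59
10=10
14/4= 7/2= 3.50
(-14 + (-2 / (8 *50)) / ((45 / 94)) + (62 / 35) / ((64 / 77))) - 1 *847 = -30919651 / 36000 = -858.88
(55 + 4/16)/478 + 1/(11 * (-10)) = 11199/105160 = 0.11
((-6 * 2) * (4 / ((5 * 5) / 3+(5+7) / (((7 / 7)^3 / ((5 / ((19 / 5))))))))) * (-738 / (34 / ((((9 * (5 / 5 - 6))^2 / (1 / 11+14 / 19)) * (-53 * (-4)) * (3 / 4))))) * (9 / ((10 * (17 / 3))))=3335123894184 / 1249925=2668259.21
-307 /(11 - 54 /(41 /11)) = 12587 /143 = 88.02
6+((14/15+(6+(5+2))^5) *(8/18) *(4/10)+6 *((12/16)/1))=89124719/1350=66018.31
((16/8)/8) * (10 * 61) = 305/2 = 152.50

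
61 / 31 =1.97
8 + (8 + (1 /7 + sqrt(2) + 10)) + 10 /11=sqrt(2) + 2083 /77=28.47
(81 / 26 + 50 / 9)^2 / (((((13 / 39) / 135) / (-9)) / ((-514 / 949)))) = 47611266165 / 320762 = 148431.75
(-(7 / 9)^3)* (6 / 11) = -686 / 2673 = -0.26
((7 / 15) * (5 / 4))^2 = 49 / 144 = 0.34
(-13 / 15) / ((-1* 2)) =13 / 30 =0.43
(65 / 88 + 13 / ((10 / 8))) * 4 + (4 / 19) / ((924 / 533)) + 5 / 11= 1980779 / 43890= 45.13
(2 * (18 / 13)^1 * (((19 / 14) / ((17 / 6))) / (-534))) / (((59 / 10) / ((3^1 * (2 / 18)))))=-1140 / 8123297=-0.00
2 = 2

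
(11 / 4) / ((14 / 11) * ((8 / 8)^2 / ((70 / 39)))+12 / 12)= 1.61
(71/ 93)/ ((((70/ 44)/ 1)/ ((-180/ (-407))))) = 1704/ 8029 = 0.21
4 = 4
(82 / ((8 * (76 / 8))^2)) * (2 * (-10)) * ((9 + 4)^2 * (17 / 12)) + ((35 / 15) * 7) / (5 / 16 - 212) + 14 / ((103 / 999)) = 204718591807 / 3022531704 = 67.73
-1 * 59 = -59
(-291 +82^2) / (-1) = -6433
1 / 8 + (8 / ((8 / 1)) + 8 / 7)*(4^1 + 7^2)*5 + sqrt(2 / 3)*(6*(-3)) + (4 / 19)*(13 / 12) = 1813727 / 3192-6*sqrt(6) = 553.51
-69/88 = -0.78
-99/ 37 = -2.68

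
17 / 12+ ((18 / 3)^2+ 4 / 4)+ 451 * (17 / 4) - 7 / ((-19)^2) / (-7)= 4234897 / 2166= 1955.17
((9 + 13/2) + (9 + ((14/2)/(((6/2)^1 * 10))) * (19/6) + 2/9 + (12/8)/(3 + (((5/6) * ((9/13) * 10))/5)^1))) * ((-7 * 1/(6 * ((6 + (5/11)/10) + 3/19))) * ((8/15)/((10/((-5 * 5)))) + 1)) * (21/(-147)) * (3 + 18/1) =-1700006/350055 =-4.86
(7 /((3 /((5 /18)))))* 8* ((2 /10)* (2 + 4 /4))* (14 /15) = 392 /135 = 2.90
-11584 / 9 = -1287.11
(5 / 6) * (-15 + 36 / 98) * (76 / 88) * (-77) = 22705 / 28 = 810.89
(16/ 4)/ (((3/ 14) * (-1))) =-18.67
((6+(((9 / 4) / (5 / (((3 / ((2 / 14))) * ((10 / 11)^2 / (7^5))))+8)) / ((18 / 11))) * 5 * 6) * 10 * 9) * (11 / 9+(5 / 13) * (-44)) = -32119595970 / 3783013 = -8490.48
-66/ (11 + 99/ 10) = -60/ 19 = -3.16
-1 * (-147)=147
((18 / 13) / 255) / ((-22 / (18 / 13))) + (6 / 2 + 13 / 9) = 6320114 / 1422135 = 4.44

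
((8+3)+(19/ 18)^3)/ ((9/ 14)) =497077/ 26244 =18.94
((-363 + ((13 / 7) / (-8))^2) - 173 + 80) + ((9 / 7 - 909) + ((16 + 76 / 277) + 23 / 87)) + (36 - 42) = -102261444133 / 75574464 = -1353.12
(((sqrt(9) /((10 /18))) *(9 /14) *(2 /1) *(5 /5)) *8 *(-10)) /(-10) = 1944 /35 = 55.54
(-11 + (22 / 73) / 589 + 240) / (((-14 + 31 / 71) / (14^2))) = -137021597860 / 41406111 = -3309.21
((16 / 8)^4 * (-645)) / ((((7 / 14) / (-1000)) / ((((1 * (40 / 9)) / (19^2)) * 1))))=275200000 / 1083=254108.96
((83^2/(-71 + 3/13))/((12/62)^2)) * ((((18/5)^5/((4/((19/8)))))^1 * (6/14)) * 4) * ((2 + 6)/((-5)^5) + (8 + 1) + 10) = -272969975874573549/8984375000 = -30382745.14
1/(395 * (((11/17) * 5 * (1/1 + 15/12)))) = 68/195525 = 0.00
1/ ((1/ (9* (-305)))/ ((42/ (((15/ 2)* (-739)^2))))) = -15372/ 546121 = -0.03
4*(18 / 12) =6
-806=-806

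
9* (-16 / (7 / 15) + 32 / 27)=-6256 / 21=-297.90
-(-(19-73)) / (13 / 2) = -108 / 13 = -8.31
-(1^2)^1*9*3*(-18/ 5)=486/ 5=97.20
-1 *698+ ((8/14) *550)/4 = -4336/7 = -619.43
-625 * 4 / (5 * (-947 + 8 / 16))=1000 / 1893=0.53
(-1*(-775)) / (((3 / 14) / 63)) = 227850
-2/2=-1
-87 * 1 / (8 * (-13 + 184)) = -29 / 456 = -0.06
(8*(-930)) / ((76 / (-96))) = 178560 / 19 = 9397.89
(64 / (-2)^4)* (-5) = -20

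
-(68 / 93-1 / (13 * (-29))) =-0.73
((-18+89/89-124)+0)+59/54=-7555/54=-139.91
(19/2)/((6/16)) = 76/3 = 25.33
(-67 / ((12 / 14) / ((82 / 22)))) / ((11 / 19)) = -365351 / 726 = -503.24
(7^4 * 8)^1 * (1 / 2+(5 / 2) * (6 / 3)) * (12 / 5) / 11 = 115248 / 5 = 23049.60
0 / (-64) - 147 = -147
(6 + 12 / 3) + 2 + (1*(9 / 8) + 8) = 21.12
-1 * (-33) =33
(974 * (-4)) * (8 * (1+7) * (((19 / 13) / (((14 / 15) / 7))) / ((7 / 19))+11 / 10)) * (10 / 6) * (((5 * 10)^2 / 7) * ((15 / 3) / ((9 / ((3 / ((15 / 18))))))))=-17501455360000 / 1911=-9158270727.37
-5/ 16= -0.31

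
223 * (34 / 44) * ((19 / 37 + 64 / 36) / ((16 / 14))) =20247731 / 58608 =345.48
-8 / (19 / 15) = -120 / 19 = -6.32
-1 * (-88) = 88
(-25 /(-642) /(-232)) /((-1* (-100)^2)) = 1 /59577600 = 0.00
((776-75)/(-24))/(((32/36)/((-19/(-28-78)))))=-39957/6784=-5.89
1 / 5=0.20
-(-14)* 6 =84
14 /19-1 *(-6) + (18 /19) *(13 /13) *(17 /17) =146 /19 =7.68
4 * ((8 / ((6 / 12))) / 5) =64 / 5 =12.80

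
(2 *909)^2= 3305124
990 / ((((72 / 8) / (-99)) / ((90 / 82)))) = -11952.44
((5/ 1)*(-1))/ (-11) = 5/ 11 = 0.45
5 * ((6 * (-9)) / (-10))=27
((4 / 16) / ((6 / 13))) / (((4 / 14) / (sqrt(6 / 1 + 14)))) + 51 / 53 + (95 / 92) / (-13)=55961 / 63388 + 91 * sqrt(5) / 24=9.36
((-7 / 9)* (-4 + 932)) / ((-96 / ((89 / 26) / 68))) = 18067 / 47736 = 0.38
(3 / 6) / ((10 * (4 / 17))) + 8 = 8.21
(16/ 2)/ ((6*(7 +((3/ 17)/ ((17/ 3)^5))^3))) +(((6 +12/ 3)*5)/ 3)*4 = 1645380880891930280956203/ 24610397791118615589388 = 66.86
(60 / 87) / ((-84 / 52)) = -260 / 609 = -0.43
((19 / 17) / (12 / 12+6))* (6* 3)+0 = 342 / 119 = 2.87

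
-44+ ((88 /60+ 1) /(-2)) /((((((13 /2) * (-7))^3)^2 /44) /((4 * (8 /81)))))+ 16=-28.00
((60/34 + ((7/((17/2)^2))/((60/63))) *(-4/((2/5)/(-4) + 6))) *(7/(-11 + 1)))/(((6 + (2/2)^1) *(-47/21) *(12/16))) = 404796/4006985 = 0.10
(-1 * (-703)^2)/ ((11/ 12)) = -539137.09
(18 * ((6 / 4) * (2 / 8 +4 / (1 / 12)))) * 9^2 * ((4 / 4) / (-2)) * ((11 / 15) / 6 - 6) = 310119.64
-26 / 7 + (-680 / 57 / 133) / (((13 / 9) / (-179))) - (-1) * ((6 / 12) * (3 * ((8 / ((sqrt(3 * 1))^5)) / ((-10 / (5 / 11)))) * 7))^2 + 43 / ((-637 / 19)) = 4641926791 / 751269519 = 6.18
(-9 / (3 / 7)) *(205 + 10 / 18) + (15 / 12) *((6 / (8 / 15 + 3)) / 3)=-1372475 / 318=-4315.96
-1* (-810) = 810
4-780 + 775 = -1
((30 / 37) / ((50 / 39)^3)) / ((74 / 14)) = 1245699 / 17112500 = 0.07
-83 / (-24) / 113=0.03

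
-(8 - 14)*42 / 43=252 / 43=5.86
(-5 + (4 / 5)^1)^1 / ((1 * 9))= -7 / 15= -0.47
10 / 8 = 5 / 4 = 1.25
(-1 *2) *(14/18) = -14/9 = -1.56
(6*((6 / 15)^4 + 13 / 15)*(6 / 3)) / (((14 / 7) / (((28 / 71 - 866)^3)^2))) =180300310747978549178877361847424 / 80062677450625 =2251989522323563708.49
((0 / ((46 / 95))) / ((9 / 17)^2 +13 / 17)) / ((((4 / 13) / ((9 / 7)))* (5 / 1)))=0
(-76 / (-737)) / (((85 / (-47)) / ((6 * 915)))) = -3922056 / 12529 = -313.04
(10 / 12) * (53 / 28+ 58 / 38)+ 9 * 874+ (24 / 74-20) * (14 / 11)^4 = 13517234520323 / 1729160664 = 7817.22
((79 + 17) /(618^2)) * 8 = 64 /31827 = 0.00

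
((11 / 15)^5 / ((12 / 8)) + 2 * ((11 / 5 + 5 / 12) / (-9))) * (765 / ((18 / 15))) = -34087907 / 121500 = -280.56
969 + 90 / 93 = 30069 / 31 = 969.97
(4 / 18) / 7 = 2 / 63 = 0.03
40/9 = 4.44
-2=-2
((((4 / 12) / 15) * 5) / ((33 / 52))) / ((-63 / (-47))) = 2444 / 18711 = 0.13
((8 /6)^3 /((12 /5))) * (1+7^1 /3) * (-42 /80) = -140 /81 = -1.73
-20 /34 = -10 /17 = -0.59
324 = 324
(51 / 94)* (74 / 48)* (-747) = -469863 / 752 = -624.82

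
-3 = -3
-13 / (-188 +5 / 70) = 182 / 2631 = 0.07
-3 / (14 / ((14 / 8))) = -3 / 8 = -0.38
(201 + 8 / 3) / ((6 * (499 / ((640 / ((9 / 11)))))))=2150720 / 40419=53.21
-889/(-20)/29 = 889/580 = 1.53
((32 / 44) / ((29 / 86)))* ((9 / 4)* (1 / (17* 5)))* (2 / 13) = 3096 / 352495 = 0.01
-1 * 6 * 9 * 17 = -918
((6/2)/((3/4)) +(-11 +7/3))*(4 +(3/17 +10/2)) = -728/17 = -42.82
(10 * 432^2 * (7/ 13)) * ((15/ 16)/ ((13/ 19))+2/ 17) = 4295501280/ 2873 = 1495127.49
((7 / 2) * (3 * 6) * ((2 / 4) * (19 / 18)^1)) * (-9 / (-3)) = 99.75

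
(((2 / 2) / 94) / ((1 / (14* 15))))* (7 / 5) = 147 / 47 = 3.13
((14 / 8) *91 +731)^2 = 12680721 / 16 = 792545.06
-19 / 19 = -1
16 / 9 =1.78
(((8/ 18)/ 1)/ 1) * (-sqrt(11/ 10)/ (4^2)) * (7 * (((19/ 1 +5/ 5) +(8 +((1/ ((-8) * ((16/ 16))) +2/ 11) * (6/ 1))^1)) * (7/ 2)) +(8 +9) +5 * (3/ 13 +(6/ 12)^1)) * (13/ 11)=-817967 * sqrt(110)/ 348480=-24.62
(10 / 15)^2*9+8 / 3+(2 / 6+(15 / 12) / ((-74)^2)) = 153333 / 21904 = 7.00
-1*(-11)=11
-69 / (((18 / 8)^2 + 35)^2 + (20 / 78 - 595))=-688896 / 10086439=-0.07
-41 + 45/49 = -1964/49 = -40.08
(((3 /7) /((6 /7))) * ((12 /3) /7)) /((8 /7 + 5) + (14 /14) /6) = 0.05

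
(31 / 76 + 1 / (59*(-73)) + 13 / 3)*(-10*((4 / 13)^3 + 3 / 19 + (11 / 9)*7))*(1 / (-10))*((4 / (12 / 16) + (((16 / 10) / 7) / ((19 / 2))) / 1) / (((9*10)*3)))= 20429210532511696 / 24840055581111225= 0.82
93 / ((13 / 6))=42.92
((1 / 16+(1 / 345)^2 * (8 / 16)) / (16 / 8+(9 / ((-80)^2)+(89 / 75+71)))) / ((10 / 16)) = 15236224 / 11302701285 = 0.00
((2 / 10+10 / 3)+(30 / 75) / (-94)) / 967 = 2488 / 681735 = 0.00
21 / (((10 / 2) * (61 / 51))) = 1071 / 305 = 3.51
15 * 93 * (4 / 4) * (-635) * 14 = -12401550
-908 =-908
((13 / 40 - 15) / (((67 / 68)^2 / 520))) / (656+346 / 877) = -15472798744 / 1292064381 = -11.98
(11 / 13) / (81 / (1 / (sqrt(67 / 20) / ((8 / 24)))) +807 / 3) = 0.00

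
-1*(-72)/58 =36/29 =1.24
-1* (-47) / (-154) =-47 / 154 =-0.31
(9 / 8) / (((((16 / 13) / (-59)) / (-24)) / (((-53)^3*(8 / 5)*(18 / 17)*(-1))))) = 27747844137 / 85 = 326445225.14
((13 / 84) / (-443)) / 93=-13 / 3460716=-0.00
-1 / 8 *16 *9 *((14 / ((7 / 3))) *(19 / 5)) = -2052 / 5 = -410.40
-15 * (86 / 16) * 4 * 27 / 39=-5805 / 26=-223.27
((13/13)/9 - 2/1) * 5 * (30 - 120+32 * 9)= -1870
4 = 4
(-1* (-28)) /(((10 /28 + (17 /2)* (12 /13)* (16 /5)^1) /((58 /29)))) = 50960 /23173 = 2.20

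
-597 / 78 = -199 / 26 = -7.65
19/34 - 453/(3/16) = -82125/34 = -2415.44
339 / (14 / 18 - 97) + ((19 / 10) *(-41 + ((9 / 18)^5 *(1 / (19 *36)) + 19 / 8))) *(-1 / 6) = 260625599 / 29928960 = 8.71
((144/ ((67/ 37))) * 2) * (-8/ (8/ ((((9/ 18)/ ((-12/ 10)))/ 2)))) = 2220/ 67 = 33.13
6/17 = 0.35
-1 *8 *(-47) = 376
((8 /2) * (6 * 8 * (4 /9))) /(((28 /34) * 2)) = 1088 /21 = 51.81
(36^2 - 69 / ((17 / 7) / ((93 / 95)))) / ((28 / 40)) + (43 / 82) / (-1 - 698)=234788301733 / 129595998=1811.69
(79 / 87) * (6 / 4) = 79 / 58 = 1.36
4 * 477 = 1908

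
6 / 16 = 3 / 8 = 0.38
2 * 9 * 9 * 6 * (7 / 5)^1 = 1360.80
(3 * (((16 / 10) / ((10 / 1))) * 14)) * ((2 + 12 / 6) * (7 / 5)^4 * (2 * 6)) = 19361664 / 15625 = 1239.15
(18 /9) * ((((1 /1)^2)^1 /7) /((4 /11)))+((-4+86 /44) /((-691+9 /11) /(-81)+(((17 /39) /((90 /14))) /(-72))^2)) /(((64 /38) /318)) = -933181328108819 /20951662801594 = -44.54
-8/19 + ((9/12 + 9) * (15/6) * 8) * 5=18517/19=974.58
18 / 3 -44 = -38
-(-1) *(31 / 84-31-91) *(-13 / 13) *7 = 10217 / 12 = 851.42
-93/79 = -1.18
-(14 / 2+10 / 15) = -23 / 3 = -7.67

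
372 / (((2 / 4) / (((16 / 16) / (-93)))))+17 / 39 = -295 / 39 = -7.56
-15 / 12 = -5 / 4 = -1.25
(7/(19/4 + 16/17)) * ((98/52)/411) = 11662/2067741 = 0.01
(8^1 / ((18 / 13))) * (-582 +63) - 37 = -9107 / 3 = -3035.67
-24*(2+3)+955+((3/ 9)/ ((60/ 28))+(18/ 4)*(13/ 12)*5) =309431/ 360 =859.53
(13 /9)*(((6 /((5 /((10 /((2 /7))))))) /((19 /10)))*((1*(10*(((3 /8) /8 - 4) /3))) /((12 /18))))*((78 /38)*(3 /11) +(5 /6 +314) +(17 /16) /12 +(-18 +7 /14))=-69519047325 /369664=-188060.10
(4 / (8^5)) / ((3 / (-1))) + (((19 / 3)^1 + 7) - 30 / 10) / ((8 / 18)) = 571391 / 24576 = 23.25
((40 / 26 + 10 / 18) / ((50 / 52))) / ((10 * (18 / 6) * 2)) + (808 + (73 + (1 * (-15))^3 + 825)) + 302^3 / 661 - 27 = 35670477589 / 892350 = 39973.64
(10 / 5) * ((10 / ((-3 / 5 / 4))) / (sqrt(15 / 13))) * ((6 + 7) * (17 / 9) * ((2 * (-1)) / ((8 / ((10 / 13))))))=3400 * sqrt(195) / 81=586.15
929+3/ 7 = 6506/ 7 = 929.43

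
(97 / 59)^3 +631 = 635.44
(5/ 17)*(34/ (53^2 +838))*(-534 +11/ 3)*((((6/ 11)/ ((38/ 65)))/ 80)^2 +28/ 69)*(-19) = 2491588389935/ 222154466688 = 11.22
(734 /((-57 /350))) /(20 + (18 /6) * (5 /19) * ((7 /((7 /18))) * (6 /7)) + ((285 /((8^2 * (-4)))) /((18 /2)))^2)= -70712033280 /505129409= -139.99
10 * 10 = 100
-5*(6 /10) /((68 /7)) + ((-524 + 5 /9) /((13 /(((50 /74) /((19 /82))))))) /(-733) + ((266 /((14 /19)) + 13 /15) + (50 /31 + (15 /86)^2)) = 106733665971037969 /293739730524045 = 363.36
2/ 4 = 1/ 2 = 0.50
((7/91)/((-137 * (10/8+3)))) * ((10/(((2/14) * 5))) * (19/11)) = -0.00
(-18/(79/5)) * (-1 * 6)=540/79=6.84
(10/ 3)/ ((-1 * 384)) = -5/ 576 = -0.01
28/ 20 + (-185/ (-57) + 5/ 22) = 30553/ 6270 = 4.87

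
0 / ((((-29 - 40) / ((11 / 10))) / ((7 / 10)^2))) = 0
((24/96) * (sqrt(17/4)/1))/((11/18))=9 * sqrt(17)/44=0.84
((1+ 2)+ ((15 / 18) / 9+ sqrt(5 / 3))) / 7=sqrt(15) / 21+ 167 / 378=0.63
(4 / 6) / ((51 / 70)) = 140 / 153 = 0.92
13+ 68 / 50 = 359 / 25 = 14.36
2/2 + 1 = 2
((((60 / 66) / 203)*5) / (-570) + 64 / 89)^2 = 0.52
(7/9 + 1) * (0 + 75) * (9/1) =1200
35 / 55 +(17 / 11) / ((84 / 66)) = 1.85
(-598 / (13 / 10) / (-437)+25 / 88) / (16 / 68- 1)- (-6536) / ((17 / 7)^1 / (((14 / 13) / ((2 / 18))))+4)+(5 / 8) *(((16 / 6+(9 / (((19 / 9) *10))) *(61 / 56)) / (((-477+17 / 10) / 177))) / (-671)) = 2032133584792341161 / 1323063663393472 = 1535.93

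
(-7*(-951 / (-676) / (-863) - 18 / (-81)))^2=65731864335361 / 27567666242064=2.38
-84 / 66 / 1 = -14 / 11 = -1.27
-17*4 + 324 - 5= 251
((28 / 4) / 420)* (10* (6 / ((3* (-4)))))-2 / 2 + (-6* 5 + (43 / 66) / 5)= -20429 / 660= -30.95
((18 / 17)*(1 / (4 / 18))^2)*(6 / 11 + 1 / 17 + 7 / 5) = 683073 / 15895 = 42.97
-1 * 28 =-28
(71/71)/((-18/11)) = -11/18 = -0.61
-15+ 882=867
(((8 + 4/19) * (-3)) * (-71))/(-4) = -437.21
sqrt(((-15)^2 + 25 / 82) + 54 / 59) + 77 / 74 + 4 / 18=841 / 666 + sqrt(5294963614) / 4838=16.30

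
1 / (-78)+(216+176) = 30575 / 78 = 391.99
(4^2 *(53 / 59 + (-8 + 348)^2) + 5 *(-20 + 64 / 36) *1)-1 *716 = 981716656 / 531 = 1848807.26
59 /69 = 0.86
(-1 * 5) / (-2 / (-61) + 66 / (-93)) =1891 / 256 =7.39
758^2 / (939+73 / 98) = 56307272 / 92095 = 611.40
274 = 274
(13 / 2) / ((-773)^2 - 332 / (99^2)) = 127413 / 11712762794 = 0.00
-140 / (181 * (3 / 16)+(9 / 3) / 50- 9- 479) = 8000 / 25943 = 0.31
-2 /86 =-1 /43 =-0.02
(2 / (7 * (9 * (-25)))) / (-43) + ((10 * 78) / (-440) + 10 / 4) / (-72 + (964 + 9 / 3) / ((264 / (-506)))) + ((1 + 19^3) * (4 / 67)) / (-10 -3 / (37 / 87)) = -3495182001042266 / 145539818614575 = -24.02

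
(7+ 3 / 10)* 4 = 146 / 5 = 29.20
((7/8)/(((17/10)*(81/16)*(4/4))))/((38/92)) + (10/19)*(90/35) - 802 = -146586142/183141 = -800.40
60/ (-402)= -0.15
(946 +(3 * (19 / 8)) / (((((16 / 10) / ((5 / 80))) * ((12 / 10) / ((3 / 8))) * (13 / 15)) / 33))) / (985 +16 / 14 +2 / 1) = 1415370649 / 1473265664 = 0.96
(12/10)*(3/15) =6/25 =0.24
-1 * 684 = -684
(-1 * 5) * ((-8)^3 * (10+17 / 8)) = 31040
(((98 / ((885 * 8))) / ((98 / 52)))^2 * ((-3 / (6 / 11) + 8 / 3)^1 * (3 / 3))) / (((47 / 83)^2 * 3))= -19792097 / 124570369800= -0.00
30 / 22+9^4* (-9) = -649524 / 11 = -59047.64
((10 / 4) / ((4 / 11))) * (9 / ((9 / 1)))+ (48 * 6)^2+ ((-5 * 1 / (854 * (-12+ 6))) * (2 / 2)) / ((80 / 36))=566720381 / 6832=82950.88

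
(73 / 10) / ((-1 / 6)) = -219 / 5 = -43.80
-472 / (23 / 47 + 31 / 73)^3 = -618.12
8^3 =512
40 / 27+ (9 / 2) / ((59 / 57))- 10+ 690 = 685.83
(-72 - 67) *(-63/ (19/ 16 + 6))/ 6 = 23352/ 115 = 203.06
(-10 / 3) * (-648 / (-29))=-2160 / 29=-74.48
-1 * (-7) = 7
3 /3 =1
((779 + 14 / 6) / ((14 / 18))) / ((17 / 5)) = 35160 / 119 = 295.46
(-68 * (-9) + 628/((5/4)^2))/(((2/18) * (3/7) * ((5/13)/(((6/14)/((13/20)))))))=912528/25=36501.12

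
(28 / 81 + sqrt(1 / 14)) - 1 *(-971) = sqrt(14) / 14 + 78679 / 81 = 971.61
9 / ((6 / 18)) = 27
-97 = -97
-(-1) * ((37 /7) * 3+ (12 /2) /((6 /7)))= 22.86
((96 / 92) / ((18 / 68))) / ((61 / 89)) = 24208 / 4209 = 5.75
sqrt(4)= 2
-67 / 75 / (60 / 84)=-469 / 375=-1.25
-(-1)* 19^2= 361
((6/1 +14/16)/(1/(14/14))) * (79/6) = 90.52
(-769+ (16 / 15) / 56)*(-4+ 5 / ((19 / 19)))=-80743 / 105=-768.98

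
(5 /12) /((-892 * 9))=-5 /96336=-0.00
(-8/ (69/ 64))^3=-134217728/ 328509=-408.57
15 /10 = 3 /2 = 1.50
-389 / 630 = -0.62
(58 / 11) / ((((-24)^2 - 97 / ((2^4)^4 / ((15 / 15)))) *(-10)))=-1900544 / 2076175145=-0.00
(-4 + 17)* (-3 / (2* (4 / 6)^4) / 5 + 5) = 7241 / 160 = 45.26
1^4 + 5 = 6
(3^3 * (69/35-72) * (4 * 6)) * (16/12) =-2117664/35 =-60504.69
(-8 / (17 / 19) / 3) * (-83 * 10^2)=1261600 / 51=24737.25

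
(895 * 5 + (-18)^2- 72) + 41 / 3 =4740.67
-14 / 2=-7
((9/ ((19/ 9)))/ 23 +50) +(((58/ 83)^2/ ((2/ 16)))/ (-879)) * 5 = 132742854541/ 2646223347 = 50.16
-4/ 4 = -1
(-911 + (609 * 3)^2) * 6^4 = 4324775328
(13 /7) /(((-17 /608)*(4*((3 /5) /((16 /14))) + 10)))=-79040 /14399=-5.49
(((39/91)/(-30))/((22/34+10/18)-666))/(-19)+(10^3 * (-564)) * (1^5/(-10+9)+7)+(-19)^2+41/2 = -3383618.50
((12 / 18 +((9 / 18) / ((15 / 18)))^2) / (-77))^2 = 1 / 5625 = 0.00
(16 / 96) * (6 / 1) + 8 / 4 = 3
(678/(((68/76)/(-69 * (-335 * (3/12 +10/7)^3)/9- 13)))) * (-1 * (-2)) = 1715667886789/93296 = 18389511.73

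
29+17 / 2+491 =1057 / 2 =528.50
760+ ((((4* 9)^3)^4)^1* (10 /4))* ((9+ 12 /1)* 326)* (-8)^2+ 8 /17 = 88233967506647426814456448 /17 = 5190233382743966283203321.00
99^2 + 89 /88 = 862577 /88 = 9802.01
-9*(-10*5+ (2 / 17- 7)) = 8703 / 17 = 511.94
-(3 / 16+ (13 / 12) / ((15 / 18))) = -119 / 80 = -1.49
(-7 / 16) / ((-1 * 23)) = 7 / 368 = 0.02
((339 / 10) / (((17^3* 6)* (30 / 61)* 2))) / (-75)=-6893 / 442170000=-0.00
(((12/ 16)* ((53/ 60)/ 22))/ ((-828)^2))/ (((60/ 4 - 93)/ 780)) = -53/ 120662784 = -0.00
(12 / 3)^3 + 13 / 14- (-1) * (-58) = 97 / 14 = 6.93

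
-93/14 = -6.64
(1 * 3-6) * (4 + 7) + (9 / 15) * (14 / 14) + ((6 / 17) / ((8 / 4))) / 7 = -19263 / 595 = -32.37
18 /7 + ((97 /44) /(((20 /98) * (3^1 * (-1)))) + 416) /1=3834329 /9240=414.97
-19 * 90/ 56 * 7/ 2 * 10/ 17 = -4275/ 68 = -62.87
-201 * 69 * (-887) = 12301803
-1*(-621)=621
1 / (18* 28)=1 / 504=0.00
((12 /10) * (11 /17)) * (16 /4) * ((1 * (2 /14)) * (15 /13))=792 /1547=0.51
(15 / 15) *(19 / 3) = 19 / 3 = 6.33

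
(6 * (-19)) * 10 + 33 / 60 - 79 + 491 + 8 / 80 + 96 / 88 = -159777 / 220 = -726.26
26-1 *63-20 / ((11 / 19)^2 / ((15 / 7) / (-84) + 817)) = -26295328 / 539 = -48785.40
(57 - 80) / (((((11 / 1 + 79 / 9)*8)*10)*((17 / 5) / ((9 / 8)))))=-0.00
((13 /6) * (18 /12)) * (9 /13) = 9 /4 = 2.25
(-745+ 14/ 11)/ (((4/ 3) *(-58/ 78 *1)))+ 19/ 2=969299/ 1276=759.64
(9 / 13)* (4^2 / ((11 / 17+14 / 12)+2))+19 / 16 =331091 / 80912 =4.09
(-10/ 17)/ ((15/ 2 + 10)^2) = -8/ 4165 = -0.00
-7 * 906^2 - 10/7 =-40220974/7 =-5745853.43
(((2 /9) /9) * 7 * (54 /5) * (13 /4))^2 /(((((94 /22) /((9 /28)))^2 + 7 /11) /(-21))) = -27054027 /6207475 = -4.36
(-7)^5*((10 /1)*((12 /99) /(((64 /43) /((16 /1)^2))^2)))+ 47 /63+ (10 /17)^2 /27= -362114134328701 /600831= -602688833.18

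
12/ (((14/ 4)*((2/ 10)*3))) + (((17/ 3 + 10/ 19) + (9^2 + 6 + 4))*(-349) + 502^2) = 87017656/ 399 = 218089.36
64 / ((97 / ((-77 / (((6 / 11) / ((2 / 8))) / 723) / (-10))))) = 816508 / 485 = 1683.52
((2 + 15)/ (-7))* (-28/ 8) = 17/ 2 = 8.50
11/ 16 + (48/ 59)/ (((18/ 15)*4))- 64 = -63.14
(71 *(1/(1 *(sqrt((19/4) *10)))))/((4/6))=213 *sqrt(190)/190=15.45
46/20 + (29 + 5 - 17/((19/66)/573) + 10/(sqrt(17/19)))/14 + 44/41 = -131479361/54530 + 5 * sqrt(323)/119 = -2410.38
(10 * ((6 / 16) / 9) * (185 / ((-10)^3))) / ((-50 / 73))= 2701 / 24000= 0.11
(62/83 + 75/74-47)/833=-277861/5116286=-0.05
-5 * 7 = -35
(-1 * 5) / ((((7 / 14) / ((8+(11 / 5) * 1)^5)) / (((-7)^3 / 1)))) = 236687322186 / 625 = 378699715.50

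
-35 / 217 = -5 / 31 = -0.16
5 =5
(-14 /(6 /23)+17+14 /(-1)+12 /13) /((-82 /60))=19400 /533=36.40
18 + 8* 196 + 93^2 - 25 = 10210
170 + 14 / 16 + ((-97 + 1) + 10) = 679 / 8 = 84.88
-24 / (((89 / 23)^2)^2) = -6716184 / 62742241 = -0.11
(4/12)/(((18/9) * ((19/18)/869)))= 137.21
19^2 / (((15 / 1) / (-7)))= -2527 / 15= -168.47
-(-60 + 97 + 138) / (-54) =175 / 54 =3.24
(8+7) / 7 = 15 / 7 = 2.14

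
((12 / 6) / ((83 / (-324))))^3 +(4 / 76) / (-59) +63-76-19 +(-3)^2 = -319764580840 / 640973227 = -498.87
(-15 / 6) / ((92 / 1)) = -5 / 184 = -0.03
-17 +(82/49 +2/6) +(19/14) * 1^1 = -4009/294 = -13.64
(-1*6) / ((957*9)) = -2 / 2871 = -0.00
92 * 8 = 736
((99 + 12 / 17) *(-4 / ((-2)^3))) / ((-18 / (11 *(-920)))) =1429450 / 51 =28028.43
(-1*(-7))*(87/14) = 87/2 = 43.50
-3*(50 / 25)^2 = -12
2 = 2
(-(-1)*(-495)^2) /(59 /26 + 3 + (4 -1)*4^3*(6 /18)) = 6370650 /1801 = 3537.28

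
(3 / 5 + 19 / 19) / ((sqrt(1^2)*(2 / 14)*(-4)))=-14 / 5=-2.80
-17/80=-0.21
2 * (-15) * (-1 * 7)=210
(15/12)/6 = 5/24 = 0.21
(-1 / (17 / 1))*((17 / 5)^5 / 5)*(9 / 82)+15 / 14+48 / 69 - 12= -1115940652 / 103140625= -10.82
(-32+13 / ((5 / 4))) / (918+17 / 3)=-324 / 13855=-0.02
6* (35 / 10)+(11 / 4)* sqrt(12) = 11* sqrt(3) / 2+21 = 30.53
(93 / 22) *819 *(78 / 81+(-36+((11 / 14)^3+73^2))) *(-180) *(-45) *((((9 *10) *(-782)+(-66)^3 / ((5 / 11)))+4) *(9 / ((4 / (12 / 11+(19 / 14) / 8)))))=-14039054424866504273175 / 47432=-295982763216109467.73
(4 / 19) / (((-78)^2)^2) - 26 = -4571359415 / 175821516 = -26.00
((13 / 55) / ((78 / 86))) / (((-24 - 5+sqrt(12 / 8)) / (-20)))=172 * sqrt(6) / 55407+9976 / 55407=0.19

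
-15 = -15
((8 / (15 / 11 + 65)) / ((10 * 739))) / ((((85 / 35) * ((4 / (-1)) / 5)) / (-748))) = 0.01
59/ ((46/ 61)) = 3599/ 46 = 78.24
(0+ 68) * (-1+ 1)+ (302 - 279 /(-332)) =100543 /332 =302.84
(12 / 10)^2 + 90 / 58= 2.99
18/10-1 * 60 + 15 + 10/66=-7103/165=-43.05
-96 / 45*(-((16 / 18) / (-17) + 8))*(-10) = -77824 / 459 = -169.55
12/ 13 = 0.92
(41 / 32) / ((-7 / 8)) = -41 / 28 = -1.46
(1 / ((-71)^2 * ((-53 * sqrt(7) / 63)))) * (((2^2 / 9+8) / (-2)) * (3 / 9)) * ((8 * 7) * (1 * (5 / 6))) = 0.01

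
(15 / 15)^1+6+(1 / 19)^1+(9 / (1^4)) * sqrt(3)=134 / 19+9 * sqrt(3)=22.64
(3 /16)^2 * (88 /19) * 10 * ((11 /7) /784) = 5445 /1668352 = 0.00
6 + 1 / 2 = 13 / 2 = 6.50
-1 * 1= -1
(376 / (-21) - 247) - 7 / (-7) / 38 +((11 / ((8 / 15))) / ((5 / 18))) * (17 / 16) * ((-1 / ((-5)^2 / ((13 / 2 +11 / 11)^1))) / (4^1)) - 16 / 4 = -280686853 / 1021440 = -274.80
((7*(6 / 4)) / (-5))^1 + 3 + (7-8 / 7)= 473 / 70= 6.76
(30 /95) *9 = 54 /19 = 2.84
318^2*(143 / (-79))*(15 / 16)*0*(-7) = 0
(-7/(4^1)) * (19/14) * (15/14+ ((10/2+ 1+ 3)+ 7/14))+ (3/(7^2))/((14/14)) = -4909/196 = -25.05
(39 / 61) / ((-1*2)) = -39 / 122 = -0.32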